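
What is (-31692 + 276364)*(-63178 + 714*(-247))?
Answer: -58607752192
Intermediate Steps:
(-31692 + 276364)*(-63178 + 714*(-247)) = 244672*(-63178 - 176358) = 244672*(-239536) = -58607752192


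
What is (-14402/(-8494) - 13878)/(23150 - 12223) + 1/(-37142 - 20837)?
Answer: -3416903391004/2690629655651 ≈ -1.2699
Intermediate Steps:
(-14402/(-8494) - 13878)/(23150 - 12223) + 1/(-37142 - 20837) = (-14402*(-1/8494) - 13878)/10927 + 1/(-57979) = (7201/4247 - 13878)*(1/10927) - 1/57979 = -58932665/4247*1/10927 - 1/57979 = -58932665/46406969 - 1/57979 = -3416903391004/2690629655651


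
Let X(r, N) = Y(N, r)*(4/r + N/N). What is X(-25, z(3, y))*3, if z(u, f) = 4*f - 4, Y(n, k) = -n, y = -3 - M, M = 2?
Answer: 1512/25 ≈ 60.480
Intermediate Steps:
y = -5 (y = -3 - 1*2 = -3 - 2 = -5)
z(u, f) = -4 + 4*f
X(r, N) = -N*(1 + 4/r) (X(r, N) = (-N)*(4/r + N/N) = (-N)*(4/r + 1) = (-N)*(1 + 4/r) = -N*(1 + 4/r))
X(-25, z(3, y))*3 = -1*(-4 + 4*(-5))*(4 - 25)/(-25)*3 = -1*(-4 - 20)*(-1/25)*(-21)*3 = -1*(-24)*(-1/25)*(-21)*3 = (504/25)*3 = 1512/25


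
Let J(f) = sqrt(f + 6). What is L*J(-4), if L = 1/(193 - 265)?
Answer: -sqrt(2)/72 ≈ -0.019642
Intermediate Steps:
J(f) = sqrt(6 + f)
L = -1/72 (L = 1/(-72) = -1/72 ≈ -0.013889)
L*J(-4) = -sqrt(6 - 4)/72 = -sqrt(2)/72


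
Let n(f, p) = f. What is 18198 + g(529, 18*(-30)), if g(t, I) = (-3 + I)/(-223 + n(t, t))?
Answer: 1856015/102 ≈ 18196.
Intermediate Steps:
g(t, I) = (-3 + I)/(-223 + t)
18198 + g(529, 18*(-30)) = 18198 + (-3 + 18*(-30))/(-223 + 529) = 18198 + (-3 - 540)/306 = 18198 + (1/306)*(-543) = 18198 - 181/102 = 1856015/102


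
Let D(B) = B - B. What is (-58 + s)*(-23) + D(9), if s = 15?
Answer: 989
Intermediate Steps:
D(B) = 0
(-58 + s)*(-23) + D(9) = (-58 + 15)*(-23) + 0 = -43*(-23) + 0 = 989 + 0 = 989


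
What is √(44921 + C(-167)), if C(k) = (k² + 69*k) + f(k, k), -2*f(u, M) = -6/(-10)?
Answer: √6128670/10 ≈ 247.56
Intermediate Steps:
f(u, M) = -3/10 (f(u, M) = -(-3)/(-10) = -(-3)*(-1)/10 = -½*⅗ = -3/10)
C(k) = -3/10 + k² + 69*k (C(k) = (k² + 69*k) - 3/10 = -3/10 + k² + 69*k)
√(44921 + C(-167)) = √(44921 + (-3/10 + (-167)² + 69*(-167))) = √(44921 + (-3/10 + 27889 - 11523)) = √(44921 + 163657/10) = √(612867/10) = √6128670/10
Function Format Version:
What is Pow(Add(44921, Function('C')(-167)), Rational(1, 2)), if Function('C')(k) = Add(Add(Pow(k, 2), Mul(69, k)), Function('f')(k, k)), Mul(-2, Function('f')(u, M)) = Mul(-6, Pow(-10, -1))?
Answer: Mul(Rational(1, 10), Pow(6128670, Rational(1, 2))) ≈ 247.56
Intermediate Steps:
Function('f')(u, M) = Rational(-3, 10) (Function('f')(u, M) = Mul(Rational(-1, 2), Mul(-6, Pow(-10, -1))) = Mul(Rational(-1, 2), Mul(-6, Rational(-1, 10))) = Mul(Rational(-1, 2), Rational(3, 5)) = Rational(-3, 10))
Function('C')(k) = Add(Rational(-3, 10), Pow(k, 2), Mul(69, k)) (Function('C')(k) = Add(Add(Pow(k, 2), Mul(69, k)), Rational(-3, 10)) = Add(Rational(-3, 10), Pow(k, 2), Mul(69, k)))
Pow(Add(44921, Function('C')(-167)), Rational(1, 2)) = Pow(Add(44921, Add(Rational(-3, 10), Pow(-167, 2), Mul(69, -167))), Rational(1, 2)) = Pow(Add(44921, Add(Rational(-3, 10), 27889, -11523)), Rational(1, 2)) = Pow(Add(44921, Rational(163657, 10)), Rational(1, 2)) = Pow(Rational(612867, 10), Rational(1, 2)) = Mul(Rational(1, 10), Pow(6128670, Rational(1, 2)))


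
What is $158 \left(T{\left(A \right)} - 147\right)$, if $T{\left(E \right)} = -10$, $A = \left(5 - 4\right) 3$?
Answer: $-24806$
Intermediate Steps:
$A = 3$ ($A = 1 \cdot 3 = 3$)
$158 \left(T{\left(A \right)} - 147\right) = 158 \left(-10 - 147\right) = 158 \left(-157\right) = -24806$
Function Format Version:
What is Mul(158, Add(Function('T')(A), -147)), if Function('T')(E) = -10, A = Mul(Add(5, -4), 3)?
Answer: -24806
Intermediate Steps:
A = 3 (A = Mul(1, 3) = 3)
Mul(158, Add(Function('T')(A), -147)) = Mul(158, Add(-10, -147)) = Mul(158, -157) = -24806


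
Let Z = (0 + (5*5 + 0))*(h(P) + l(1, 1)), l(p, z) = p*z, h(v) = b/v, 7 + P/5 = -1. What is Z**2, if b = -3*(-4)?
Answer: 1225/4 ≈ 306.25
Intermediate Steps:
P = -40 (P = -35 + 5*(-1) = -35 - 5 = -40)
b = 12
h(v) = 12/v
Z = 35/2 (Z = (0 + (5*5 + 0))*(12/(-40) + 1*1) = (0 + (25 + 0))*(12*(-1/40) + 1) = (0 + 25)*(-3/10 + 1) = 25*(7/10) = 35/2 ≈ 17.500)
Z**2 = (35/2)**2 = 1225/4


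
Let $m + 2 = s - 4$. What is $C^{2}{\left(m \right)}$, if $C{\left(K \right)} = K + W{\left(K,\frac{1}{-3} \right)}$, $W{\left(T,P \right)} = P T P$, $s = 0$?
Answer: $\frac{400}{9} \approx 44.444$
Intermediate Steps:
$W{\left(T,P \right)} = T P^{2}$
$m = -6$ ($m = -2 + \left(0 - 4\right) = -2 - 4 = -6$)
$C{\left(K \right)} = \frac{10 K}{9}$ ($C{\left(K \right)} = K + K \left(\frac{1}{-3}\right)^{2} = K + K \left(- \frac{1}{3}\right)^{2} = K + K \frac{1}{9} = K + \frac{K}{9} = \frac{10 K}{9}$)
$C^{2}{\left(m \right)} = \left(\frac{10}{9} \left(-6\right)\right)^{2} = \left(- \frac{20}{3}\right)^{2} = \frac{400}{9}$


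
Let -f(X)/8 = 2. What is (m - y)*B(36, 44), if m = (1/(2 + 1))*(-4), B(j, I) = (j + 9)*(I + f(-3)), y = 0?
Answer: -1680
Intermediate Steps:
f(X) = -16 (f(X) = -8*2 = -16)
B(j, I) = (-16 + I)*(9 + j) (B(j, I) = (j + 9)*(I - 16) = (9 + j)*(-16 + I) = (-16 + I)*(9 + j))
m = -4/3 (m = (1/3)*(-4) = (1*(⅓))*(-4) = (⅓)*(-4) = -4/3 ≈ -1.3333)
(m - y)*B(36, 44) = (-4/3 - 1*0)*(-144 - 16*36 + 9*44 + 44*36) = (-4/3 + 0)*(-144 - 576 + 396 + 1584) = -4/3*1260 = -1680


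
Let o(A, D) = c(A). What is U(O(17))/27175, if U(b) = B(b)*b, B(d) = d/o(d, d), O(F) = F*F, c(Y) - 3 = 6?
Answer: 83521/244575 ≈ 0.34149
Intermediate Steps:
c(Y) = 9 (c(Y) = 3 + 6 = 9)
o(A, D) = 9
O(F) = F**2
B(d) = d/9
U(b) = b**2/9 (U(b) = (b/9)*b = b**2/9)
U(O(17))/27175 = ((17**2)**2/9)/27175 = ((1/9)*289**2)*(1/27175) = ((1/9)*83521)*(1/27175) = (83521/9)*(1/27175) = 83521/244575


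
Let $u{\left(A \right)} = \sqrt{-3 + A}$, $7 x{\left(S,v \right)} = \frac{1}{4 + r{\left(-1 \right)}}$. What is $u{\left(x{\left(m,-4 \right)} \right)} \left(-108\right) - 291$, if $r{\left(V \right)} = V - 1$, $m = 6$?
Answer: $-291 - \frac{54 i \sqrt{574}}{7} \approx -291.0 - 184.82 i$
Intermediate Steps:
$r{\left(V \right)} = -1 + V$
$x{\left(S,v \right)} = \frac{1}{14}$ ($x{\left(S,v \right)} = \frac{1}{7 \left(4 - 2\right)} = \frac{1}{7 \cdot 2} = \frac{1}{7} \cdot \frac{1}{2} = \frac{1}{14}$)
$u{\left(x{\left(m,-4 \right)} \right)} \left(-108\right) - 291 = \sqrt{-3 + \frac{1}{14}} \left(-108\right) - 291 = \sqrt{- \frac{41}{14}} \left(-108\right) - 291 = \frac{i \sqrt{574}}{14} \left(-108\right) - 291 = - \frac{54 i \sqrt{574}}{7} - 291 = -291 - \frac{54 i \sqrt{574}}{7}$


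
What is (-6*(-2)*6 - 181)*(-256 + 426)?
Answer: -18530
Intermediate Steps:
(-6*(-2)*6 - 181)*(-256 + 426) = (12*6 - 181)*170 = (72 - 181)*170 = -109*170 = -18530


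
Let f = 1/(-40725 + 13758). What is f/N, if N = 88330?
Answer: -1/2381995110 ≈ -4.1982e-10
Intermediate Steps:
f = -1/26967 (f = 1/(-26967) = -1/26967 ≈ -3.7082e-5)
f/N = -1/26967/88330 = -1/26967*1/88330 = -1/2381995110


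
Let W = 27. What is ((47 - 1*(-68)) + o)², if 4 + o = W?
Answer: 19044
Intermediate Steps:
o = 23 (o = -4 + 27 = 23)
((47 - 1*(-68)) + o)² = ((47 - 1*(-68)) + 23)² = ((47 + 68) + 23)² = (115 + 23)² = 138² = 19044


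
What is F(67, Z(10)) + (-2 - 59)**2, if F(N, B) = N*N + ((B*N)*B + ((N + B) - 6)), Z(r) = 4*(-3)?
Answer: 17907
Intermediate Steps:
Z(r) = -12
F(N, B) = -6 + B + N + N**2 + N*B**2 (F(N, B) = N**2 + (N*B**2 + ((B + N) - 6)) = N**2 + (N*B**2 + (-6 + B + N)) = N**2 + (-6 + B + N + N*B**2) = -6 + B + N + N**2 + N*B**2)
F(67, Z(10)) + (-2 - 59)**2 = (-6 - 12 + 67 + 67**2 + 67*(-12)**2) + (-2 - 59)**2 = (-6 - 12 + 67 + 4489 + 67*144) + (-61)**2 = (-6 - 12 + 67 + 4489 + 9648) + 3721 = 14186 + 3721 = 17907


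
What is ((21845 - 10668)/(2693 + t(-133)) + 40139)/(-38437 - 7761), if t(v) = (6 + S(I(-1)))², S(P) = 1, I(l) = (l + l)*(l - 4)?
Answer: -110072315/126674916 ≈ -0.86894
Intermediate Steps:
I(l) = 2*l*(-4 + l) (I(l) = (2*l)*(-4 + l) = 2*l*(-4 + l))
t(v) = 49 (t(v) = (6 + 1)² = 7² = 49)
((21845 - 10668)/(2693 + t(-133)) + 40139)/(-38437 - 7761) = ((21845 - 10668)/(2693 + 49) + 40139)/(-38437 - 7761) = (11177/2742 + 40139)/(-46198) = (11177*(1/2742) + 40139)*(-1/46198) = (11177/2742 + 40139)*(-1/46198) = (110072315/2742)*(-1/46198) = -110072315/126674916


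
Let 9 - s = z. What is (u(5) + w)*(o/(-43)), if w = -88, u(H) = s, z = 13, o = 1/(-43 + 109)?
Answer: 46/1419 ≈ 0.032417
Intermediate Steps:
o = 1/66 ≈ 0.015152
s = -4 (s = 9 - 1*13 = 9 - 13 = -4)
u(H) = -4
(u(5) + w)*(o/(-43)) = (-4 - 88)*((1/66)/(-43)) = -46*(-1)/(33*43) = -92*(-1/2838) = 46/1419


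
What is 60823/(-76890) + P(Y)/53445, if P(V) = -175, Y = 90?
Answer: -31087057/39137010 ≈ -0.79431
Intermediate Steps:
60823/(-76890) + P(Y)/53445 = 60823/(-76890) - 175/53445 = 60823*(-1/76890) - 175*1/53445 = -60823/76890 - 5/1527 = -31087057/39137010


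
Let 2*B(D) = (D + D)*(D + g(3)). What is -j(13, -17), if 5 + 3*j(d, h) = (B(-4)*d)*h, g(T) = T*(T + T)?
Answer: -12371/3 ≈ -4123.7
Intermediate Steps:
g(T) = 2*T² (g(T) = T*(2*T) = 2*T²)
B(D) = D*(18 + D) (B(D) = ((D + D)*(D + 2*3²))/2 = ((2*D)*(D + 2*9))/2 = ((2*D)*(D + 18))/2 = ((2*D)*(18 + D))/2 = (2*D*(18 + D))/2 = D*(18 + D))
j(d, h) = -5/3 - 56*d*h/3 (j(d, h) = -5/3 + (((-4*(18 - 4))*d)*h)/3 = -5/3 + (((-4*14)*d)*h)/3 = -5/3 + ((-56*d)*h)/3 = -5/3 + (-56*d*h)/3 = -5/3 - 56*d*h/3)
-j(13, -17) = -(-5/3 - 56/3*13*(-17)) = -(-5/3 + 12376/3) = -1*12371/3 = -12371/3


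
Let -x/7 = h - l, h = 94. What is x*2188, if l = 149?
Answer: 842380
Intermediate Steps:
x = 385 (x = -7*(94 - 1*149) = -7*(94 - 149) = -7*(-55) = 385)
x*2188 = 385*2188 = 842380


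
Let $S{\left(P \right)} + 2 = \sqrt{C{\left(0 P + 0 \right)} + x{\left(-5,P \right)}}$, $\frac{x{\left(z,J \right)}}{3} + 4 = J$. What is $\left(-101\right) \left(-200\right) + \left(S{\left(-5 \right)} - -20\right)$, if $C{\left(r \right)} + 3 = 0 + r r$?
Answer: $20218 + i \sqrt{30} \approx 20218.0 + 5.4772 i$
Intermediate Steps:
$x{\left(z,J \right)} = -12 + 3 J$
$C{\left(r \right)} = -3 + r^{2}$ ($C{\left(r \right)} = -3 + \left(0 + r r\right) = -3 + \left(0 + r^{2}\right) = -3 + r^{2}$)
$S{\left(P \right)} = -2 + \sqrt{-15 + 3 P}$ ($S{\left(P \right)} = -2 + \sqrt{\left(-3 + \left(0 P + 0\right)^{2}\right) + \left(-12 + 3 P\right)} = -2 + \sqrt{\left(-3 + \left(0 + 0\right)^{2}\right) + \left(-12 + 3 P\right)} = -2 + \sqrt{\left(-3 + 0^{2}\right) + \left(-12 + 3 P\right)} = -2 + \sqrt{\left(-3 + 0\right) + \left(-12 + 3 P\right)} = -2 + \sqrt{-3 + \left(-12 + 3 P\right)} = -2 + \sqrt{-15 + 3 P}$)
$\left(-101\right) \left(-200\right) + \left(S{\left(-5 \right)} - -20\right) = \left(-101\right) \left(-200\right) - \left(-18 - \sqrt{-15 + 3 \left(-5\right)}\right) = 20200 + \left(\left(-2 + \sqrt{-15 - 15}\right) + 20\right) = 20200 + \left(\left(-2 + \sqrt{-30}\right) + 20\right) = 20200 + \left(\left(-2 + i \sqrt{30}\right) + 20\right) = 20200 + \left(18 + i \sqrt{30}\right) = 20218 + i \sqrt{30}$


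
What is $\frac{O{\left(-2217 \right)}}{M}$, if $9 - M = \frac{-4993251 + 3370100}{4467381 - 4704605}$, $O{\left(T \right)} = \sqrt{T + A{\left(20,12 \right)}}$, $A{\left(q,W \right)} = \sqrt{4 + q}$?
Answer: $\frac{237224 \sqrt{-2217 + 2 \sqrt{6}}}{511865} \approx 21.797 i$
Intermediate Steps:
$O{\left(T \right)} = \sqrt{T + 2 \sqrt{6}}$ ($O{\left(T \right)} = \sqrt{T + \sqrt{4 + 20}} = \sqrt{T + \sqrt{24}} = \sqrt{T + 2 \sqrt{6}}$)
$M = \frac{511865}{237224}$ ($M = 9 - \frac{-4993251 + 3370100}{4467381 - 4704605} = 9 - - \frac{1623151}{-237224} = 9 - \left(-1623151\right) \left(- \frac{1}{237224}\right) = 9 - \frac{1623151}{237224} = \frac{511865}{237224} \approx 2.1577$)
$\frac{O{\left(-2217 \right)}}{M} = \frac{\sqrt{-2217 + 2 \sqrt{6}}}{\frac{511865}{237224}} = \sqrt{-2217 + 2 \sqrt{6}} \cdot \frac{237224}{511865} = \frac{237224 \sqrt{-2217 + 2 \sqrt{6}}}{511865}$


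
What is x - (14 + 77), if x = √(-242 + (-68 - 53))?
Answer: -91 + 11*I*√3 ≈ -91.0 + 19.053*I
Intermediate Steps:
x = 11*I*√3 (x = √(-242 - 121) = √(-363) = 11*I*√3 ≈ 19.053*I)
x - (14 + 77) = 11*I*√3 - (14 + 77) = 11*I*√3 - 1*91 = 11*I*√3 - 91 = -91 + 11*I*√3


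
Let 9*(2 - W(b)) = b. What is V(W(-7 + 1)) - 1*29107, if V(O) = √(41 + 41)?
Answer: -29107 + √82 ≈ -29098.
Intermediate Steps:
W(b) = 2 - b/9
V(O) = √82
V(W(-7 + 1)) - 1*29107 = √82 - 1*29107 = √82 - 29107 = -29107 + √82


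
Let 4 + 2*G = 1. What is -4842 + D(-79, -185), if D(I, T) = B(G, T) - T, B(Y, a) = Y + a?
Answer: -9687/2 ≈ -4843.5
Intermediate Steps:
G = -3/2 (G = -2 + (1/2)*1 = -2 + 1/2 = -3/2 ≈ -1.5000)
D(I, T) = -3/2 (D(I, T) = (-3/2 + T) - T = -3/2)
-4842 + D(-79, -185) = -4842 - 3/2 = -9687/2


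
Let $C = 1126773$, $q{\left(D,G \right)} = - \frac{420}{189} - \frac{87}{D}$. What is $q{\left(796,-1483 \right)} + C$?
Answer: $\frac{8072185069}{7164} \approx 1.1268 \cdot 10^{6}$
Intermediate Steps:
$q{\left(D,G \right)} = - \frac{20}{9} - \frac{87}{D}$ ($q{\left(D,G \right)} = \left(-420\right) \frac{1}{189} - \frac{87}{D} = - \frac{20}{9} - \frac{87}{D}$)
$q{\left(796,-1483 \right)} + C = \left(- \frac{20}{9} - \frac{87}{796}\right) + 1126773 = - \frac{16703}{7164} + 1126773 = \frac{8072185069}{7164}$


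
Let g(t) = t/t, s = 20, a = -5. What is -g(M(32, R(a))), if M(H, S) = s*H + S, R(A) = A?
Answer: -1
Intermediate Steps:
M(H, S) = S + 20*H (M(H, S) = 20*H + S = S + 20*H)
g(t) = 1
-g(M(32, R(a))) = -1*1 = -1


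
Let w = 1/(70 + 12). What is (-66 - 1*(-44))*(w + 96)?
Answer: -86603/41 ≈ -2112.3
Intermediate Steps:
w = 1/82 ≈ 0.012195
(-66 - 1*(-44))*(w + 96) = (-66 - 1*(-44))*(1/82 + 96) = (-66 + 44)*(7873/82) = -22*7873/82 = -86603/41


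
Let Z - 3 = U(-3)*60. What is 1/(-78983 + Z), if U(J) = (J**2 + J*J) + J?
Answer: -1/78080 ≈ -1.2807e-5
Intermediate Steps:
U(J) = J + 2*J**2 (U(J) = (J**2 + J**2) + J = 2*J**2 + J = J + 2*J**2)
Z = 903 (Z = 3 - 3*(1 + 2*(-3))*60 = 3 - 3*(1 - 6)*60 = 3 - 3*(-5)*60 = 3 + 15*60 = 3 + 900 = 903)
1/(-78983 + Z) = 1/(-78983 + 903) = 1/(-78080) = -1/78080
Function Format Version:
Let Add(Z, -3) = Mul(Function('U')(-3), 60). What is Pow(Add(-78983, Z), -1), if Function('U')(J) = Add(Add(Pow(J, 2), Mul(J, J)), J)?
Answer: Rational(-1, 78080) ≈ -1.2807e-5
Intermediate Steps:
Function('U')(J) = Add(J, Mul(2, Pow(J, 2))) (Function('U')(J) = Add(Add(Pow(J, 2), Pow(J, 2)), J) = Add(Mul(2, Pow(J, 2)), J) = Add(J, Mul(2, Pow(J, 2))))
Z = 903 (Z = Add(3, Mul(Mul(-3, Add(1, Mul(2, -3))), 60)) = Add(3, Mul(Mul(-3, Add(1, -6)), 60)) = Add(3, Mul(Mul(-3, -5), 60)) = Add(3, Mul(15, 60)) = Add(3, 900) = 903)
Pow(Add(-78983, Z), -1) = Pow(Add(-78983, 903), -1) = Pow(-78080, -1) = Rational(-1, 78080)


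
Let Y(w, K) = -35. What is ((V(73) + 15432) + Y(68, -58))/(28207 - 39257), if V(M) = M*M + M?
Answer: -20799/11050 ≈ -1.8823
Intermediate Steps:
V(M) = M + M**2 (V(M) = M**2 + M = M + M**2)
((V(73) + 15432) + Y(68, -58))/(28207 - 39257) = ((73*(1 + 73) + 15432) - 35)/(28207 - 39257) = ((73*74 + 15432) - 35)/(-11050) = ((5402 + 15432) - 35)*(-1/11050) = (20834 - 35)*(-1/11050) = 20799*(-1/11050) = -20799/11050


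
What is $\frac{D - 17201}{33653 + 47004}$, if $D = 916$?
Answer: $- \frac{16285}{80657} \approx -0.2019$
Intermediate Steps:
$\frac{D - 17201}{33653 + 47004} = \frac{916 - 17201}{33653 + 47004} = - \frac{16285}{80657}$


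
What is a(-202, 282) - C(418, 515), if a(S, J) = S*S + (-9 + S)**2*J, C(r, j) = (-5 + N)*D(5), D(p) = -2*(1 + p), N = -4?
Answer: 12595618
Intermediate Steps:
D(p) = -2 - 2*p
C(r, j) = 108 (C(r, j) = (-5 - 4)*(-2 - 2*5) = -9*(-2 - 10) = -9*(-12) = 108)
a(S, J) = S**2 + J*(-9 + S)**2
a(-202, 282) - C(418, 515) = ((-202)**2 + 282*(-9 - 202)**2) - 1*108 = (40804 + 282*(-211)**2) - 108 = (40804 + 282*44521) - 108 = (40804 + 12554922) - 108 = 12595726 - 108 = 12595618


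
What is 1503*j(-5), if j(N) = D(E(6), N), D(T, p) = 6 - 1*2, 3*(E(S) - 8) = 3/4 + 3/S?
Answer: 6012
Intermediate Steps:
E(S) = 33/4 + 1/S (E(S) = 8 + (3/4 + 3/S)/3 = 8 + (1/4 + 1/S) = 33/4 + 1/S)
D(T, p) = 4 (D(T, p) = 6 - 2 = 4)
j(N) = 4
1503*j(-5) = 1503*4 = 6012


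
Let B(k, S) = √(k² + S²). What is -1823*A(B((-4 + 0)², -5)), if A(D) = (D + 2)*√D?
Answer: 1823*281^(¼)*(-2 - √281) ≈ -1.4004e+5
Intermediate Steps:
B(k, S) = √(S² + k²)
A(D) = √D*(2 + D) (A(D) = (2 + D)*√D = √D*(2 + D))
-1823*A(B((-4 + 0)², -5)) = -1823*√(√((-5)² + ((-4 + 0)²)²))*(2 + √((-5)² + ((-4 + 0)²)²)) = -1823*√(√(25 + ((-4)²)²))*(2 + √(25 + ((-4)²)²)) = -1823*√(√(25 + 16²))*(2 + √(25 + 16²)) = -1823*√(√(25 + 256))*(2 + √(25 + 256)) = -1823*√(√281)*(2 + √281) = -1823*281^(¼)*(2 + √281)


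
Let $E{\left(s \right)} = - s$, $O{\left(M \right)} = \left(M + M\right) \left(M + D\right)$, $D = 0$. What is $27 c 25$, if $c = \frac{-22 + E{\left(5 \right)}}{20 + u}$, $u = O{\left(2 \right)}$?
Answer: $- \frac{18225}{28} \approx -650.89$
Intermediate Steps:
$O{\left(M \right)} = 2 M^{2}$ ($O{\left(M \right)} = \left(M + M\right) \left(M + 0\right) = 2 M M = 2 M^{2}$)
$u = 8$ ($u = 2 \cdot 2^{2} = 2 \cdot 4 = 8$)
$c = - \frac{27}{28}$ ($c = \frac{-22 - 5}{20 + 8} = \frac{-22 - 5}{28} = \left(-27\right) \frac{1}{28} = - \frac{27}{28} \approx -0.96429$)
$27 c 25 = 27 \left(- \frac{27}{28}\right) 25 = \left(- \frac{729}{28}\right) 25 = - \frac{18225}{28}$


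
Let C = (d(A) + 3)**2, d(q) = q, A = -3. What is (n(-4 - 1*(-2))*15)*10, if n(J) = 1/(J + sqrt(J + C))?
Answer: -50 - 25*I*sqrt(2) ≈ -50.0 - 35.355*I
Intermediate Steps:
C = 0 (C = (-3 + 3)**2 = 0**2 = 0)
n(J) = 1/(J + sqrt(J)) (n(J) = 1/(J + sqrt(J + 0)) = 1/(J + sqrt(J)))
(n(-4 - 1*(-2))*15)*10 = (15/((-4 - 1*(-2)) + sqrt(-4 - 1*(-2))))*10 = (15/((-4 + 2) + sqrt(-4 + 2)))*10 = (15/(-2 + sqrt(-2)))*10 = (15/(-2 + I*sqrt(2)))*10 = 150/(-2 + I*sqrt(2))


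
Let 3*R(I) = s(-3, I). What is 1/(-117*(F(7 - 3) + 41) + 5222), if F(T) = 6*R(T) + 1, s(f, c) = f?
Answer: 1/1010 ≈ 0.00099010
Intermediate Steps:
R(I) = -1 (R(I) = (⅓)*(-3) = -1)
F(T) = -5 (F(T) = 6*(-1) + 1 = -6 + 1 = -5)
1/(-117*(F(7 - 3) + 41) + 5222) = 1/(-117*(-5 + 41) + 5222) = 1/(-117*36 + 5222) = 1/(-4212 + 5222) = 1/1010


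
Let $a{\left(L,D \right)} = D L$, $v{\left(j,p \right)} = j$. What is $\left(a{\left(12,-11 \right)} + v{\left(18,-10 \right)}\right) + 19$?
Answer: $-95$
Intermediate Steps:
$\left(a{\left(12,-11 \right)} + v{\left(18,-10 \right)}\right) + 19 = \left(\left(-11\right) 12 + 18\right) + 19 = \left(-132 + 18\right) + 19 = -114 + 19 = -95$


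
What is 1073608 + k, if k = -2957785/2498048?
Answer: 2681921359399/2498048 ≈ 1.0736e+6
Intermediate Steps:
k = -2957785/2498048 (k = -2957785*1/2498048 = -2957785/2498048 ≈ -1.1840)
1073608 + k = 1073608 - 2957785/2498048 = 2681921359399/2498048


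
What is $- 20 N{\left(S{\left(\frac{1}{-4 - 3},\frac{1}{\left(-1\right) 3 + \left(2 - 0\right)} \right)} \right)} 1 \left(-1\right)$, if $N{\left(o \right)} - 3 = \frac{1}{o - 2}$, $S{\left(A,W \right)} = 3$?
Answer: $80$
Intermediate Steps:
$N{\left(o \right)} = 3 + \frac{1}{-2 + o}$ ($N{\left(o \right)} = 3 + \frac{1}{o - 2} = 3 + \frac{1}{-2 + o}$)
$- 20 N{\left(S{\left(\frac{1}{-4 - 3},\frac{1}{\left(-1\right) 3 + \left(2 - 0\right)} \right)} \right)} 1 \left(-1\right) = - 20 \frac{-5 + 3 \cdot 3}{-2 + 3} \cdot 1 \left(-1\right) = - 20 \frac{-5 + 9}{1} \left(-1\right) = - 20 \cdot 1 \cdot 4 \left(-1\right) = \left(-20\right) 4 \left(-1\right) = \left(-80\right) \left(-1\right) = 80$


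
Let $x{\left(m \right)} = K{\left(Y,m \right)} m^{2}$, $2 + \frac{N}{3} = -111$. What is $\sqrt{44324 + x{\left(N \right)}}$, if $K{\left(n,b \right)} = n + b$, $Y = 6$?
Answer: $i \sqrt{38224369} \approx 6182.6 i$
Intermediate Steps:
$N = -339$ ($N = -6 + 3 \left(-111\right) = -6 - 333 = -339$)
$K{\left(n,b \right)} = b + n$
$x{\left(m \right)} = m^{2} \left(6 + m\right)$ ($x{\left(m \right)} = \left(m + 6\right) m^{2} = \left(6 + m\right) m^{2} = m^{2} \left(6 + m\right)$)
$\sqrt{44324 + x{\left(N \right)}} = \sqrt{44324 + \left(-339\right)^{2} \left(6 - 339\right)} = \sqrt{44324 + 114921 \left(-333\right)} = \sqrt{44324 - 38268693} = \sqrt{-38224369} = i \sqrt{38224369}$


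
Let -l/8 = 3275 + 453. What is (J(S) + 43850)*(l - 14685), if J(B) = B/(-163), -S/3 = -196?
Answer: -318104131658/163 ≈ -1.9516e+9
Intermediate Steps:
S = 588 (S = -3*(-196) = 588)
J(B) = -B/163 (J(B) = B*(-1/163) = -B/163)
l = -29824 (l = -8*(3275 + 453) = -8*3728 = -29824)
(J(S) + 43850)*(l - 14685) = (-1/163*588 + 43850)*(-29824 - 14685) = (-588/163 + 43850)*(-44509) = (7146962/163)*(-44509) = -318104131658/163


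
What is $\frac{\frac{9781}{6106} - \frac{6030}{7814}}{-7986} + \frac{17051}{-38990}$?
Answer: $- \frac{1624623005554921}{3714092849483940} \approx -0.43742$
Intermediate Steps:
$\frac{\frac{9781}{6106} - \frac{6030}{7814}}{-7986} + \frac{17051}{-38990} = \left(9781 \cdot \frac{1}{6106} - \frac{3015}{3907}\right) \left(- \frac{1}{7986}\right) + 17051 \left(- \frac{1}{38990}\right) = \left(\frac{9781}{6106} - \frac{3015}{3907}\right) \left(- \frac{1}{7986}\right) - \frac{17051}{38990} = \frac{19804777}{23856142} \left(- \frac{1}{7986}\right) - \frac{17051}{38990} = - \frac{19804777}{190515150012} - \frac{17051}{38990} = - \frac{1624623005554921}{3714092849483940}$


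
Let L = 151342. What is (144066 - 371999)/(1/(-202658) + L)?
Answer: -46192445914/30670667035 ≈ -1.5061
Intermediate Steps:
(144066 - 371999)/(1/(-202658) + L) = (144066 - 371999)/(1/(-202658) + 151342) = -227933/(-1/202658 + 151342) = -227933/30670667035/202658 = -227933*202658/30670667035 = -46192445914/30670667035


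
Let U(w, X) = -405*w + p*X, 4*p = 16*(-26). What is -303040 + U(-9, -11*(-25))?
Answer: -327995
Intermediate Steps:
p = -104 (p = (16*(-26))/4 = (1/4)*(-416) = -104)
U(w, X) = -405*w - 104*X
-303040 + U(-9, -11*(-25)) = -303040 + (-405*(-9) - (-1144)*(-25)) = -303040 + (3645 - 104*275) = -303040 + (3645 - 28600) = -303040 - 24955 = -327995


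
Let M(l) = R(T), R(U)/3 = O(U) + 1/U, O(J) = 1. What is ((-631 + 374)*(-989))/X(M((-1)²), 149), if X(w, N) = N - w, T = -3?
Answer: 254173/147 ≈ 1729.1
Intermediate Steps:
R(U) = 3 + 3/U (R(U) = 3*(1 + 1/U) = 3 + 3/U)
M(l) = 2 (M(l) = 3 + 3/(-3) = 3 + 3*(-⅓) = 3 - 1 = 2)
((-631 + 374)*(-989))/X(M((-1)²), 149) = ((-631 + 374)*(-989))/(149 - 1*2) = (-257*(-989))/(149 - 2) = 254173/147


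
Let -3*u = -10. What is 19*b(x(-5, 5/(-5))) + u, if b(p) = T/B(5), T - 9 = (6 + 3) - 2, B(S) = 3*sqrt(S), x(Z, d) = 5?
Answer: 10/3 + 304*sqrt(5)/15 ≈ 48.651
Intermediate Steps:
u = 10/3 (u = -1/3*(-10) = 10/3 ≈ 3.3333)
T = 16 (T = 9 + ((6 + 3) - 2) = 9 + (9 - 2) = 9 + 7 = 16)
b(p) = 16*sqrt(5)/15 (b(p) = 16/((3*sqrt(5))) = 16*(sqrt(5)/15) = 16*sqrt(5)/15)
19*b(x(-5, 5/(-5))) + u = 19*(16*sqrt(5)/15) + 10/3 = 304*sqrt(5)/15 + 10/3 = 10/3 + 304*sqrt(5)/15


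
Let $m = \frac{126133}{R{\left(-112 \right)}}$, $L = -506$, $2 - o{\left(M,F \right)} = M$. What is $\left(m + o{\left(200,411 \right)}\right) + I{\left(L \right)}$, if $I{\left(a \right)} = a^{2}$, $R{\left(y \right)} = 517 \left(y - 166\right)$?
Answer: $\frac{36770446255}{143726} \approx 2.5584 \cdot 10^{5}$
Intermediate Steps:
$o{\left(M,F \right)} = 2 - M$
$R{\left(y \right)} = -85822 + 517 y$ ($R{\left(y \right)} = 517 \left(-166 + y\right) = -85822 + 517 y$)
$m = - \frac{126133}{143726}$ ($m = \frac{126133}{-85822 + 517 \left(-112\right)} = \frac{126133}{-85822 - 57904} = \frac{126133}{-143726} = 126133 \left(- \frac{1}{143726}\right) = - \frac{126133}{143726} \approx -0.87759$)
$\left(m + o{\left(200,411 \right)}\right) + I{\left(L \right)} = \left(- \frac{126133}{143726} + \left(2 - 200\right)\right) + \left(-506\right)^{2} = \left(- \frac{126133}{143726} + \left(2 - 200\right)\right) + 256036 = \left(- \frac{126133}{143726} - 198\right) + 256036 = - \frac{28583881}{143726} + 256036 = \frac{36770446255}{143726}$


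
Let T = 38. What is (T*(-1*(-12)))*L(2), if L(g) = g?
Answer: 912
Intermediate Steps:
(T*(-1*(-12)))*L(2) = (38*(-1*(-12)))*2 = (38*12)*2 = 456*2 = 912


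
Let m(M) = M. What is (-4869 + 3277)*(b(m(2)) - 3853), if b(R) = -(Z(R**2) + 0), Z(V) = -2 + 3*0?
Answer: 6130792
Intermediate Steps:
Z(V) = -2 (Z(V) = -2 + 0 = -2)
b(R) = 2 (b(R) = -(-2 + 0) = -1*(-2) = 2)
(-4869 + 3277)*(b(m(2)) - 3853) = (-4869 + 3277)*(2 - 3853) = -1592*(-3851) = 6130792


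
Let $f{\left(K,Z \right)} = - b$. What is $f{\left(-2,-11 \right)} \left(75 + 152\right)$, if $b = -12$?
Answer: $2724$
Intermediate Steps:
$f{\left(K,Z \right)} = 12$ ($f{\left(K,Z \right)} = \left(-1\right) \left(-12\right) = 12$)
$f{\left(-2,-11 \right)} \left(75 + 152\right) = 12 \left(75 + 152\right) = 12 \cdot 227 = 2724$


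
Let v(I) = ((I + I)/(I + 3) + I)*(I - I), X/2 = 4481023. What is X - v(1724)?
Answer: 8962046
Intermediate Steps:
X = 8962046 (X = 2*4481023 = 8962046)
v(I) = 0 (v(I) = ((2*I)/(3 + I) + I)*0 = (2*I/(3 + I) + I)*0 = (I + 2*I/(3 + I))*0 = 0)
X - v(1724) = 8962046 - 1*0 = 8962046 + 0 = 8962046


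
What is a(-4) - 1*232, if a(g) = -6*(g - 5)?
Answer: -178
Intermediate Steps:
a(g) = 30 - 6*g (a(g) = -6*(-5 + g) = 30 - 6*g)
a(-4) - 1*232 = (30 - 6*(-4)) - 1*232 = (30 + 24) - 232 = 54 - 232 = -178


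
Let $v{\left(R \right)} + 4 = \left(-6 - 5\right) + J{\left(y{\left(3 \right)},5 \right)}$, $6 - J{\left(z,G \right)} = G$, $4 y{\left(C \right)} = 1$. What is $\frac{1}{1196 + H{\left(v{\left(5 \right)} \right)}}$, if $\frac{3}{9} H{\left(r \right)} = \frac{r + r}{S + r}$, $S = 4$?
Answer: $\frac{5}{6022} \approx 0.00083029$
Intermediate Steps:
$y{\left(C \right)} = \frac{1}{4}$ ($y{\left(C \right)} = \frac{1}{4} \cdot 1 = \frac{1}{4}$)
$J{\left(z,G \right)} = 6 - G$
$v{\left(R \right)} = -14$ ($v{\left(R \right)} = -4 + \left(\left(-6 - 5\right) + \left(6 - 5\right)\right) = -4 + \left(-11 + \left(6 - 5\right)\right) = -4 + \left(-11 + 1\right) = -4 - 10 = -14$)
$H{\left(r \right)} = \frac{6 r}{4 + r}$ ($H{\left(r \right)} = 3 \frac{r + r}{4 + r} = 3 \frac{2 r}{4 + r} = \frac{6 r}{4 + r}$)
$\frac{1}{1196 + H{\left(v{\left(5 \right)} \right)}} = \frac{1}{1196 + 6 \left(-14\right) \frac{1}{4 - 14}} = \frac{1}{1196 + 6 \left(-14\right) \frac{1}{-10}} = \frac{1}{1196 + 6 \left(-14\right) \left(- \frac{1}{10}\right)} = \frac{1}{1196 + \frac{42}{5}} = \frac{1}{\frac{6022}{5}} = \frac{5}{6022}$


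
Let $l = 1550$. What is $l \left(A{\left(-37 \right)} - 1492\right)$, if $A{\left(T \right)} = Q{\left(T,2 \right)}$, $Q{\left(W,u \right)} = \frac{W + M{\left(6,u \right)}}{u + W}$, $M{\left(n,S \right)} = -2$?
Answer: $- \frac{16176110}{7} \approx -2.3109 \cdot 10^{6}$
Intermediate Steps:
$Q{\left(W,u \right)} = \frac{-2 + W}{W + u}$ ($Q{\left(W,u \right)} = \frac{W - 2}{u + W} = \frac{-2 + W}{W + u}$)
$A{\left(T \right)} = \frac{-2 + T}{2 + T}$ ($A{\left(T \right)} = \frac{-2 + T}{T + 2} = \frac{-2 + T}{2 + T}$)
$l \left(A{\left(-37 \right)} - 1492\right) = 1550 \left(\frac{-2 - 37}{2 - 37} - 1492\right) = 1550 \left(\frac{1}{-35} \left(-39\right) - 1492\right) = 1550 \left(\left(- \frac{1}{35}\right) \left(-39\right) - 1492\right) = 1550 \left(\frac{39}{35} - 1492\right) = 1550 \left(- \frac{52181}{35}\right) = - \frac{16176110}{7}$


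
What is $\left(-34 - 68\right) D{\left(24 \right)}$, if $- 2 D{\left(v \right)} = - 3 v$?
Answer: $-3672$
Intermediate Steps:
$D{\left(v \right)} = \frac{3 v}{2}$ ($D{\left(v \right)} = - \frac{\left(-3\right) v}{2} = \frac{3 v}{2}$)
$\left(-34 - 68\right) D{\left(24 \right)} = \left(-34 - 68\right) \frac{3}{2} \cdot 24 = \left(-34 - 68\right) 36 = \left(-102\right) 36 = -3672$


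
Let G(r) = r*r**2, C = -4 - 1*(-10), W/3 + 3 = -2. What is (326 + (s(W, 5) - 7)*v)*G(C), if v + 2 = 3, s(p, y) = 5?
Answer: 69984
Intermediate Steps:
W = -15 (W = -9 + 3*(-2) = -9 - 6 = -15)
v = 1 (v = -2 + 3 = 1)
C = 6 (C = -4 + 10 = 6)
G(r) = r**3
(326 + (s(W, 5) - 7)*v)*G(C) = (326 + (5 - 7)*1)*6**3 = (326 - 2*1)*216 = (326 - 2)*216 = 324*216 = 69984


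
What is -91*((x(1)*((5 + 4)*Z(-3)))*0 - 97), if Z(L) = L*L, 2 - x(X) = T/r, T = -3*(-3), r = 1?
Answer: 8827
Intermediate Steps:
T = 9
x(X) = -7 (x(X) = 2 - 9/1 = 2 - 9 = -7)
Z(L) = L**2
-91*((x(1)*((5 + 4)*Z(-3)))*0 - 97) = -91*(-7*(5 + 4)*(-3)**2*0 - 97) = -91*(-63*9*0 - 97) = -91*(-7*81*0 - 97) = -91*(-567*0 - 97) = -91*(0 - 97) = -91*(-97) = 8827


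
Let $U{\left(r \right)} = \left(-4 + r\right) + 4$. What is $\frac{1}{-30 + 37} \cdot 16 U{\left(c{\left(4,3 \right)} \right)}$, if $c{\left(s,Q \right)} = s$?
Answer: $\frac{64}{7} \approx 9.1429$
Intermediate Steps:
$U{\left(r \right)} = r$
$\frac{1}{-30 + 37} \cdot 16 U{\left(c{\left(4,3 \right)} \right)} = \frac{1}{-30 + 37} \cdot 16 \cdot 4 = \frac{1}{7} \cdot 16 \cdot 4 = \frac{16}{7} \cdot 4 = \frac{64}{7}$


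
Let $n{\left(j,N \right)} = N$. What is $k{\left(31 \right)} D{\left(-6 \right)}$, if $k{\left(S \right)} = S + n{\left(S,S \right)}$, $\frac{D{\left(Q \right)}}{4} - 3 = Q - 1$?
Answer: $-992$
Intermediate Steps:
$D{\left(Q \right)} = 8 + 4 Q$ ($D{\left(Q \right)} = 12 + 4 \left(Q - 1\right) = 12 + 4 \left(-1 + Q\right) = 12 + \left(-4 + 4 Q\right) = 8 + 4 Q$)
$k{\left(S \right)} = 2 S$ ($k{\left(S \right)} = S + S = 2 S$)
$k{\left(31 \right)} D{\left(-6 \right)} = 2 \cdot 31 \left(8 + 4 \left(-6\right)\right) = 62 \left(8 - 24\right) = 62 \left(-16\right) = -992$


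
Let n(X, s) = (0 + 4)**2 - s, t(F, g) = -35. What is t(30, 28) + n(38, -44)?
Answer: 25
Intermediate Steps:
n(X, s) = 16 - s (n(X, s) = 4**2 - s = 16 - s)
t(30, 28) + n(38, -44) = -35 + (16 - 1*(-44)) = -35 + (16 + 44) = -35 + 60 = 25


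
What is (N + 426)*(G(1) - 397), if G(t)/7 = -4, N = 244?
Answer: -284750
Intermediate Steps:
G(t) = -28 (G(t) = 7*(-4) = -28)
(N + 426)*(G(1) - 397) = (244 + 426)*(-28 - 397) = 670*(-425) = -284750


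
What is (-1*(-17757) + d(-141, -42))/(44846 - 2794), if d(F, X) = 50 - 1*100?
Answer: 17707/42052 ≈ 0.42107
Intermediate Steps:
d(F, X) = -50 (d(F, X) = 50 - 100 = -50)
(-1*(-17757) + d(-141, -42))/(44846 - 2794) = (-1*(-17757) - 50)/(44846 - 2794) = (17757 - 50)/42052 = 17707*(1/42052) = 17707/42052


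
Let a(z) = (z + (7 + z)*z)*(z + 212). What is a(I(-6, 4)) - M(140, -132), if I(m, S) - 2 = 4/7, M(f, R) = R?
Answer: 2045940/343 ≈ 5964.8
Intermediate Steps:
I(m, S) = 18/7 (I(m, S) = 2 + 4/7 = 18/7)
a(z) = (212 + z)*(z + z*(7 + z)) (a(z) = (z + z*(7 + z))*(212 + z) = (212 + z)*(z + z*(7 + z)))
a(I(-6, 4)) - M(140, -132) = 18*(1696 + (18/7)**2 + 220*(18/7))/7 - 1*(-132) = 18*(1696 + 324/49 + 3960/7)/7 + 132 = (18/7)*(111148/49) + 132 = 2000664/343 + 132 = 2045940/343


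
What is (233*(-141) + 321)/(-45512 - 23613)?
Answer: 32532/69125 ≈ 0.47063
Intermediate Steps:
(233*(-141) + 321)/(-45512 - 23613) = (-32853 + 321)/(-69125) = -32532*(-1/69125) = 32532/69125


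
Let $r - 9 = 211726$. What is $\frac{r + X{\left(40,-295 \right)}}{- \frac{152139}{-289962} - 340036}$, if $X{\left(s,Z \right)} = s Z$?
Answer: $- \frac{19324517490}{32865788831} \approx -0.58798$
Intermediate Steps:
$r = 211735$ ($r = 9 + 211726 = 211735$)
$X{\left(s,Z \right)} = Z s$
$\frac{r + X{\left(40,-295 \right)}}{- \frac{152139}{-289962} - 340036} = \frac{211735 - 11800}{- \frac{152139}{-289962} - 340036} = \frac{211735 - 11800}{\left(-152139\right) \left(- \frac{1}{289962}\right) - 340036} = \frac{199935}{\frac{50713}{96654} - 340036} = \frac{199935}{- \frac{32865788831}{96654}} = 199935 \left(- \frac{96654}{32865788831}\right) = - \frac{19324517490}{32865788831}$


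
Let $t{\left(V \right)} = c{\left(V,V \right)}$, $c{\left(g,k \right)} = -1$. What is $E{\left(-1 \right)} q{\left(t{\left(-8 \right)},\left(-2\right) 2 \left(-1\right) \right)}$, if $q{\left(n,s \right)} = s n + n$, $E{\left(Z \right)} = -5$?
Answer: $25$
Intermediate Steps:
$t{\left(V \right)} = -1$
$q{\left(n,s \right)} = n + n s$ ($q{\left(n,s \right)} = n s + n = n + n s$)
$E{\left(-1 \right)} q{\left(t{\left(-8 \right)},\left(-2\right) 2 \left(-1\right) \right)} = - 5 \left(- (1 + \left(-2\right) 2 \left(-1\right))\right) = - 5 \left(- (1 - -4)\right) = - 5 \left(- (1 + 4)\right) = - 5 \left(\left(-1\right) 5\right) = \left(-5\right) \left(-5\right) = 25$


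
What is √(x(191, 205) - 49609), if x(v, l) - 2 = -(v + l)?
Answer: I*√50003 ≈ 223.61*I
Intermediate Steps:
x(v, l) = 2 - l - v (x(v, l) = 2 - (v + l) = 2 - (l + v) = 2 + (-l - v) = 2 - l - v)
√(x(191, 205) - 49609) = √((2 - 1*205 - 1*191) - 49609) = √((2 - 205 - 191) - 49609) = √(-394 - 49609) = √(-50003) = I*√50003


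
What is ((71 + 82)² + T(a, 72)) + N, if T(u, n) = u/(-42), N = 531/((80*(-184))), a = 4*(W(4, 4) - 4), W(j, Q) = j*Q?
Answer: 2411941883/103040 ≈ 23408.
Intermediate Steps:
W(j, Q) = Q*j
a = 48 (a = 4*(4*4 - 4) = 4*(16 - 4) = 4*12 = 48)
N = -531/14720 (N = 531/(-14720) = 531*(-1/14720) = -531/14720 ≈ -0.036073)
T(u, n) = -u/42 (T(u, n) = u*(-1/42) = -u/42)
((71 + 82)² + T(a, 72)) + N = ((71 + 82)² - 1/42*48) - 531/14720 = (153² - 8/7) - 531/14720 = (23409 - 8/7) - 531/14720 = 163855/7 - 531/14720 = 2411941883/103040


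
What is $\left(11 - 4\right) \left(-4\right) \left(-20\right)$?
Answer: $560$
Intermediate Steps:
$\left(11 - 4\right) \left(-4\right) \left(-20\right) = 7 \left(-4\right) \left(-20\right) = \left(-28\right) \left(-20\right) = 560$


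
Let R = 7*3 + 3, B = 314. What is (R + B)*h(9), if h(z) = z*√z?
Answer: 9126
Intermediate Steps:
R = 24 (R = 21 + 3 = 24)
h(z) = z^(3/2)
(R + B)*h(9) = (24 + 314)*9^(3/2) = 338*27 = 9126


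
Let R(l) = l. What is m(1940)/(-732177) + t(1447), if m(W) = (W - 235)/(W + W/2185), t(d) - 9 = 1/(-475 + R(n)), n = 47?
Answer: 597876432972239/66447973885752 ≈ 8.9977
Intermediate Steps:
t(d) = 3851/428 (t(d) = 9 + 1/(-475 + 47) = 9 + 1/(-428) = 9 - 1/428 = 3851/428)
m(W) = 2185*(-235 + W)/(2186*W) (m(W) = (-235 + W)/(W + W*(1/2185)) = (-235 + W)/(W + W/2185) = (-235 + W)/((2186*W/2185)) = (-235 + W)*(2185/(2186*W)) = 2185*(-235 + W)/(2186*W))
m(1940)/(-732177) + t(1447) = ((2185/2186)*(-235 + 1940)/1940)/(-732177) + 3851/428 = ((2185/2186)*(1/1940)*1705)*(-1/732177) + 3851/428 = (745085/848168)*(-1/732177) + 3851/428 = -745085/621009101736 + 3851/428 = 597876432972239/66447973885752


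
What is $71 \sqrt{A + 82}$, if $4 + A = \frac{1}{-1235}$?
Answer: $\frac{71 \sqrt{118966315}}{1235} \approx 627.05$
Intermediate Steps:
$A = - \frac{4941}{1235}$ ($A = -4 + \frac{1}{-1235} = -4 - \frac{1}{1235} = - \frac{4941}{1235} \approx -4.0008$)
$71 \sqrt{A + 82} = 71 \sqrt{- \frac{4941}{1235} + 82} = 71 \sqrt{\frac{96329}{1235}} = 71 \frac{\sqrt{118966315}}{1235} = \frac{71 \sqrt{118966315}}{1235}$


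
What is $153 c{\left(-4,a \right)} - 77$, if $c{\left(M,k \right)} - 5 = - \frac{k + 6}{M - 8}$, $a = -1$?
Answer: $\frac{3007}{4} \approx 751.75$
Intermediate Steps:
$c{\left(M,k \right)} = 5 - \frac{6 + k}{-8 + M}$ ($c{\left(M,k \right)} = 5 - \frac{k + 6}{M - 8} = 5 - \frac{6 + k}{-8 + M}$)
$153 c{\left(-4,a \right)} - 77 = 153 \frac{-46 - -1 + 5 \left(-4\right)}{-8 - 4} - 77 = 153 \frac{-46 + 1 - 20}{-12} - 77 = 153 \left(\left(- \frac{1}{12}\right) \left(-65\right)\right) - 77 = 153 \cdot \frac{65}{12} - 77 = \frac{3315}{4} - 77 = \frac{3007}{4}$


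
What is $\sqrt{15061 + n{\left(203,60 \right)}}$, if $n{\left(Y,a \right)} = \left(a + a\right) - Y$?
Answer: $\sqrt{14978} \approx 122.38$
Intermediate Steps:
$n{\left(Y,a \right)} = - Y + 2 a$ ($n{\left(Y,a \right)} = 2 a - Y = - Y + 2 a$)
$\sqrt{15061 + n{\left(203,60 \right)}} = \sqrt{15061 + \left(\left(-1\right) 203 + 2 \cdot 60\right)} = \sqrt{15061 + \left(-203 + 120\right)} = \sqrt{15061 - 83} = \sqrt{14978}$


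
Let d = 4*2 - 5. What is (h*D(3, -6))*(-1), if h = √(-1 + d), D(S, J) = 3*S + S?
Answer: -12*√2 ≈ -16.971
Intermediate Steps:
d = 3 (d = 8 - 5 = 3)
D(S, J) = 4*S
h = √2 (h = √(-1 + 3) = √2 ≈ 1.4142)
(h*D(3, -6))*(-1) = (√2*(4*3))*(-1) = (√2*12)*(-1) = (12*√2)*(-1) = -12*√2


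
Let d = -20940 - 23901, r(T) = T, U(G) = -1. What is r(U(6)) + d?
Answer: -44842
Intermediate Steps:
d = -44841
r(U(6)) + d = -1 - 44841 = -44842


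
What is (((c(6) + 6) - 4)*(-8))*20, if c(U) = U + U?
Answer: -2240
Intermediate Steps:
c(U) = 2*U
(((c(6) + 6) - 4)*(-8))*20 = (((2*6 + 6) - 4)*(-8))*20 = (((12 + 6) - 4)*(-8))*20 = ((18 - 4)*(-8))*20 = (14*(-8))*20 = -112*20 = -2240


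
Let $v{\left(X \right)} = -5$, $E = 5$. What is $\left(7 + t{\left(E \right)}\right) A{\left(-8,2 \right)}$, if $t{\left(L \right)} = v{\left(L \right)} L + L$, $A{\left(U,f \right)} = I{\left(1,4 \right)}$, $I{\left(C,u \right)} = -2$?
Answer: $26$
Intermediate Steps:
$A{\left(U,f \right)} = -2$
$t{\left(L \right)} = - 4 L$ ($t{\left(L \right)} = - 5 L + L = - 4 L$)
$\left(7 + t{\left(E \right)}\right) A{\left(-8,2 \right)} = \left(7 - 20\right) \left(-2\right) = \left(-13\right) \left(-2\right) = 26$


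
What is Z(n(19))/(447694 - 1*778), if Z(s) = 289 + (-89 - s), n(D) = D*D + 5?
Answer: -83/223458 ≈ -0.00037143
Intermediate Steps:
n(D) = 5 + D**2 (n(D) = D**2 + 5 = 5 + D**2)
Z(s) = 200 - s
Z(n(19))/(447694 - 1*778) = (200 - (5 + 19**2))/(447694 - 1*778) = (200 - (5 + 361))/(447694 - 778) = (200 - 1*366)/446916 = (200 - 366)*(1/446916) = -166*1/446916 = -83/223458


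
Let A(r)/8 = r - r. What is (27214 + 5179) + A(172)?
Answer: 32393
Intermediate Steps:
A(r) = 0 (A(r) = 8*(r - r) = 8*0 = 0)
(27214 + 5179) + A(172) = (27214 + 5179) + 0 = 32393 + 0 = 32393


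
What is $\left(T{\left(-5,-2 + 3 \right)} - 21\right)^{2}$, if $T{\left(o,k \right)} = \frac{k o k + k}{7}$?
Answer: $\frac{22801}{49} \approx 465.33$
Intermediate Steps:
$T{\left(o,k \right)} = \frac{k}{7} + \frac{o k^{2}}{7}$ ($T{\left(o,k \right)} = \left(o k^{2} + k\right) \frac{1}{7} = \left(k + o k^{2}\right) \frac{1}{7} = \frac{k}{7} + \frac{o k^{2}}{7}$)
$\left(T{\left(-5,-2 + 3 \right)} - 21\right)^{2} = \left(\frac{\left(-2 + 3\right) \left(1 + \left(-2 + 3\right) \left(-5\right)\right)}{7} - 21\right)^{2} = \left(\frac{1}{7} \cdot 1 \left(1 + 1 \left(-5\right)\right) - 21\right)^{2} = \left(\frac{1}{7} \cdot 1 \left(1 - 5\right) - 21\right)^{2} = \left(\frac{1}{7} \cdot 1 \left(-4\right) - 21\right)^{2} = \left(- \frac{4}{7} - 21\right)^{2} = \left(- \frac{151}{7}\right)^{2} = \frac{22801}{49}$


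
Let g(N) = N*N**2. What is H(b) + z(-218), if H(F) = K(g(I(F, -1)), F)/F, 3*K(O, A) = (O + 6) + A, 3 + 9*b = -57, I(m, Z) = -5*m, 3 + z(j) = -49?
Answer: -514031/270 ≈ -1903.8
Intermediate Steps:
z(j) = -52 (z(j) = -3 - 49 = -52)
b = -20/3 (b = -1/3 + (1/9)*(-57) = -1/3 - 19/3 = -20/3 ≈ -6.6667)
g(N) = N**3
K(O, A) = 2 + A/3 + O/3 (K(O, A) = ((O + 6) + A)/3 = ((6 + O) + A)/3 = (6 + A + O)/3 = 2 + A/3 + O/3)
H(F) = (2 - 125*F**3/3 + F/3)/F (H(F) = (2 + F/3 + (-5*F)**3/3)/F = (2 + F/3 + (-125*F**3)/3)/F = (2 + F/3 - 125*F**3/3)/F = (2 - 125*F**3/3 + F/3)/F)
H(b) + z(-218) = (6 - 20/3 - 125*(-20/3)**3)/(3*(-20/3)) - 52 = (1/3)*(-3/20)*(6 - 20/3 - 125*(-8000/27)) - 52 = (1/3)*(-3/20)*(6 - 20/3 + 1000000/27) - 52 = (1/3)*(-3/20)*(999982/27) - 52 = -499991/270 - 52 = -514031/270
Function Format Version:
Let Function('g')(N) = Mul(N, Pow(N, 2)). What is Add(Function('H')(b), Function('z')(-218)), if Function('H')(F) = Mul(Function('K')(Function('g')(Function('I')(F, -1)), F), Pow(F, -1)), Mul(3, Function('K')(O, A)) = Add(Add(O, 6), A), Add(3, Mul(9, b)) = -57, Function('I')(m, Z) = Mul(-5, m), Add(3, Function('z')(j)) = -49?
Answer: Rational(-514031, 270) ≈ -1903.8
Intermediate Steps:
Function('z')(j) = -52 (Function('z')(j) = Add(-3, -49) = -52)
b = Rational(-20, 3) (b = Add(Rational(-1, 3), Mul(Rational(1, 9), -57)) = Add(Rational(-1, 3), Rational(-19, 3)) = Rational(-20, 3) ≈ -6.6667)
Function('g')(N) = Pow(N, 3)
Function('K')(O, A) = Add(2, Mul(Rational(1, 3), A), Mul(Rational(1, 3), O)) (Function('K')(O, A) = Mul(Rational(1, 3), Add(Add(O, 6), A)) = Mul(Rational(1, 3), Add(Add(6, O), A)) = Mul(Rational(1, 3), Add(6, A, O)) = Add(2, Mul(Rational(1, 3), A), Mul(Rational(1, 3), O)))
Function('H')(F) = Mul(Pow(F, -1), Add(2, Mul(Rational(-125, 3), Pow(F, 3)), Mul(Rational(1, 3), F))) (Function('H')(F) = Mul(Add(2, Mul(Rational(1, 3), F), Mul(Rational(1, 3), Pow(Mul(-5, F), 3))), Pow(F, -1)) = Mul(Add(2, Mul(Rational(1, 3), F), Mul(Rational(1, 3), Mul(-125, Pow(F, 3)))), Pow(F, -1)) = Mul(Add(2, Mul(Rational(1, 3), F), Mul(Rational(-125, 3), Pow(F, 3))), Pow(F, -1)) = Mul(Add(2, Mul(Rational(-125, 3), Pow(F, 3)), Mul(Rational(1, 3), F)), Pow(F, -1)) = Mul(Pow(F, -1), Add(2, Mul(Rational(-125, 3), Pow(F, 3)), Mul(Rational(1, 3), F))))
Add(Function('H')(b), Function('z')(-218)) = Add(Mul(Rational(1, 3), Pow(Rational(-20, 3), -1), Add(6, Rational(-20, 3), Mul(-125, Pow(Rational(-20, 3), 3)))), -52) = Add(Mul(Rational(1, 3), Rational(-3, 20), Add(6, Rational(-20, 3), Mul(-125, Rational(-8000, 27)))), -52) = Add(Mul(Rational(1, 3), Rational(-3, 20), Add(6, Rational(-20, 3), Rational(1000000, 27))), -52) = Add(Mul(Rational(1, 3), Rational(-3, 20), Rational(999982, 27)), -52) = Add(Rational(-499991, 270), -52) = Rational(-514031, 270)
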